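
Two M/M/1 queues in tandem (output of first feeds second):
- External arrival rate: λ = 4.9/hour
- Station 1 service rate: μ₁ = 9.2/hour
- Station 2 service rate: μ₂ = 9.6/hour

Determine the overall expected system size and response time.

By Jackson's theorem, each station behaves as independent M/M/1.
Station 1: ρ₁ = 4.9/9.2 = 0.5326, L₁ = ρ₁/(1-ρ₁) = λ/(μ₁-λ) = 4.9/4.30 = 1.1395
Station 2: ρ₂ = 4.9/9.6 = 0.5104, L₂ = ρ₂/(1-ρ₂) = λ/(μ₂-λ) = 4.9/4.70 = 1.0426
Total: L = L₁ + L₂ = 1.1395 + 1.0426 = 2.1821
W = L/λ = 2.1821/4.9 = 0.4453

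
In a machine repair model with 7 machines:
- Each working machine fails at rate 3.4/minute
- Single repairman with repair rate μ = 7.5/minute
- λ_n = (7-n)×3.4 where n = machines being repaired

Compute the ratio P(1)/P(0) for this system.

P(1)/P(0) = ∏_{i=0}^{1-1} λ_i/μ_{i+1}
= (7-0)×3.4/7.5
= 3.1733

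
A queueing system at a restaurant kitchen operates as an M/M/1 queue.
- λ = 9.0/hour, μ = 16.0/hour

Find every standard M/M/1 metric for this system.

Step 1: ρ = λ/μ = 9.0/16.0 = 0.5625
Step 2: L = λ/(μ-λ) = 9.0/7.00 = 1.2857
Step 3: Lq = λ²/(μ(μ-λ)) = 81.00/(16.0×7.00) = 0.7232
Step 4: W = 1/(μ-λ) = 1/7.00 = 0.14286
Step 5: Wq = λ/(μ(μ-λ)) = 9.0/(16.0×7.00) = 0.08036
Step 6: P(0) = 1-ρ = 0.4375
Verify: L = λW = 9.0×0.14286 = 1.2857 ✔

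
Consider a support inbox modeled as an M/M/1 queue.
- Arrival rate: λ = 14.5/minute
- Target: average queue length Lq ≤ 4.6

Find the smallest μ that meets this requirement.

For M/M/1: Lq = λ²/(μ(μ-λ))
Need Lq ≤ 4.6, i.e. μ(μ-λ) ≥ λ²/4.6
μ² - 14.5μ - 210.25/4.6 ≥ 0  →  μ² - 14.5μ - 45.70652 ≥ 0
Quadratic formula (positive root): μ = [λ + √(λ² + 4×45.70652)]/2
Discriminant: 210.25 + 4×45.70652 = 393.0761, √393.0761 = 19.82615
μ ≥ (14.5 + 19.82615)/2 = 17.1631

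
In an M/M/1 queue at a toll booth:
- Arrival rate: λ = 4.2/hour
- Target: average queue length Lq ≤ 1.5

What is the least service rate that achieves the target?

For M/M/1: Lq = λ²/(μ(μ-λ))
Need Lq ≤ 1.5, i.e. μ(μ-λ) ≥ λ²/1.5
μ² - 4.2μ - 17.64/1.5 ≥ 0  →  μ² - 4.2μ - 11.7600 ≥ 0
Quadratic formula (positive root): μ = [λ + √(λ² + 4×11.7600)]/2
Discriminant: 17.64 + 4×11.7600 = 64.6800, √64.6800 = 8.0424
μ ≥ (4.2 + 8.0424)/2 = 6.1212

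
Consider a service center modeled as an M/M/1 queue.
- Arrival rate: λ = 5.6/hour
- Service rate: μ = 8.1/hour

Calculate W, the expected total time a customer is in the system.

First, compute utilization: ρ = λ/μ = 5.6/8.1 = 0.6914
For M/M/1: W = 1/(μ-λ)
W = 1/(8.1-5.6) = 1/2.50
W = 0.4000 hours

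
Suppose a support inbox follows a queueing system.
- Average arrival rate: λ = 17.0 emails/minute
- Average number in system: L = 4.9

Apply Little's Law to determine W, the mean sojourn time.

Little's Law: L = λW, so W = L/λ
W = 4.9/17.0 = 0.2882 minutes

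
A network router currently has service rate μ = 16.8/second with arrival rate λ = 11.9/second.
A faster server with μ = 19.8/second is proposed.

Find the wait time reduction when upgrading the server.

System 1: ρ₁ = 11.9/16.8 = 0.7083, W₁ = 1/(16.8-11.9) = 0.2041
System 2: ρ₂ = 11.9/19.8 = 0.6010, W₂ = 1/(19.8-11.9) = 0.1266
Improvement: (W₁-W₂)/W₁ = (0.2041-0.1266)/0.2041 = 37.97%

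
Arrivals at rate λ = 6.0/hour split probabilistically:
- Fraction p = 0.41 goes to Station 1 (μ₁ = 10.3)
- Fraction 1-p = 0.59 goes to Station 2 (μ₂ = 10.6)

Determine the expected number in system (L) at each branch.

Effective rates: λ₁ = 6.0×0.41 = 2.46, λ₂ = 6.0×0.59 = 3.54
Station 1: ρ₁ = 2.46/10.3 = 0.23883, L₁ = ρ₁/(1-ρ₁) = 0.23883/(1-0.23883) = 0.3138
Station 2: ρ₂ = 3.54/10.6 = 0.33396, L₂ = ρ₂/(1-ρ₂) = 0.33396/(1-0.33396) = 0.5014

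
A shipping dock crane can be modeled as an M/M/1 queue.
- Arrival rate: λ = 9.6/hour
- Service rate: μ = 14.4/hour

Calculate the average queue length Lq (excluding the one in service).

ρ = λ/μ = 9.6/14.4 = 0.6667
For M/M/1: Lq = λ²/(μ(μ-λ))
Lq = 92.16/(14.4 × 4.80)
Lq = 1.3333 containers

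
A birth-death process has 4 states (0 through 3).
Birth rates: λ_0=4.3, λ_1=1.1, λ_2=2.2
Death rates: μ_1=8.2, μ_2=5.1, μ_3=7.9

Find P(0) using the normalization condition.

Ratios P(n)/P(0) = (λ₀···λₙ₋₁)/(μ₁···μₙ):
P(1)/P(0) = (4.3)/(8.2) = 0.5244
P(2)/P(0) = (4.3×1.1)/(8.2×5.1) = 0.1131
P(3)/P(0) = (4.3×1.1×2.2)/(8.2×5.1×7.9) = 0.03150

Normalization: ∑ P(n) = 1
P(0) × (1.0000 + 0.5244 + 0.1131 + 0.03150) = 1
P(0) × 1.6690 = 1
P(0) = 1/1.6690 = 0.5992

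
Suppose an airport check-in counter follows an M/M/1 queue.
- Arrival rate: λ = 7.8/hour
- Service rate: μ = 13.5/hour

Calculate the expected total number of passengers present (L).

ρ = λ/μ = 7.8/13.5 = 0.5778
For M/M/1: L = λ/(μ-λ)
L = 7.8/(13.5-7.8) = 7.8/5.70
L = 1.3684 passengers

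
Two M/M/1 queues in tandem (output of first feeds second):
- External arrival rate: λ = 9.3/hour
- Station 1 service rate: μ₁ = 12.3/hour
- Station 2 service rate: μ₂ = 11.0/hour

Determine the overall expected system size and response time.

By Jackson's theorem, each station behaves as independent M/M/1.
Station 1: ρ₁ = 9.3/12.3 = 0.7561, L₁ = ρ₁/(1-ρ₁) = λ/(μ₁-λ) = 9.3/3.00 = 3.1000
Station 2: ρ₂ = 9.3/11.0 = 0.8455, L₂ = ρ₂/(1-ρ₂) = λ/(μ₂-λ) = 9.3/1.70 = 5.4706
Total: L = L₁ + L₂ = 3.1000 + 5.4706 = 8.5706
W = L/λ = 8.5706/9.3 = 0.9216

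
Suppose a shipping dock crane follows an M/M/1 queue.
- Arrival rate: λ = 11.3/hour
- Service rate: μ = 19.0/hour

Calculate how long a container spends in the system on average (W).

First, compute utilization: ρ = λ/μ = 11.3/19.0 = 0.5947
For M/M/1: W = 1/(μ-λ)
W = 1/(19.0-11.3) = 1/7.70
W = 0.1299 hours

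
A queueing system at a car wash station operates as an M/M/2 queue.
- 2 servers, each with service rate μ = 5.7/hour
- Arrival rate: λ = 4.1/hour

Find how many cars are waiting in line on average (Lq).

Traffic intensity: ρ = λ/(cμ) = 4.1/(2×5.7) = 0.3596
Since ρ = 0.3596 < 1, system is stable.
Offered load a = λ/μ = cρ = 4.1/5.7 = 0.7193
P₀ = [ Σₙ₌₀^1 aⁿ/n! + a^2/(2!(1-ρ)) ]⁻¹
Σ = a^0/0! + a^1/1! = 1.0000 + 0.7193 = 1.7193
a^2/(2!(1-ρ)) = 0.5174/(2 × 0.6404) = 0.4040
P₀ = 1/(1.7193 + 0.4040) = 0.4710
Lq = P₀·a^2·ρ / (2!(1-ρ)²) = 0.4710 × 0.5174 × 0.3596 / (2 × 0.4100) = 0.1069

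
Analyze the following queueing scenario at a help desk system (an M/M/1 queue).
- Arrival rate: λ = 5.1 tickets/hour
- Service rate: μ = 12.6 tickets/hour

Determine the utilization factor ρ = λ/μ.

Server utilization: ρ = λ/μ
ρ = 5.1/12.6 = 0.4048
The server is busy 40.48% of the time.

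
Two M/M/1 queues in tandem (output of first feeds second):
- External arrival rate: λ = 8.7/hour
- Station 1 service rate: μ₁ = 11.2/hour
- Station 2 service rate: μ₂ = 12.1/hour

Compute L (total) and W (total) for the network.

By Jackson's theorem, each station behaves as independent M/M/1.
Station 1: ρ₁ = 8.7/11.2 = 0.7768, L₁ = ρ₁/(1-ρ₁) = λ/(μ₁-λ) = 8.7/2.50 = 3.4800
Station 2: ρ₂ = 8.7/12.1 = 0.7190, L₂ = ρ₂/(1-ρ₂) = λ/(μ₂-λ) = 8.7/3.40 = 2.5588
Total: L = L₁ + L₂ = 3.4800 + 2.5588 = 6.0388
W = L/λ = 6.0388/8.7 = 0.6941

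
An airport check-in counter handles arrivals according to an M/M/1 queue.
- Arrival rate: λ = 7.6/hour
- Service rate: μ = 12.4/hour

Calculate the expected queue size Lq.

ρ = λ/μ = 7.6/12.4 = 0.6129
For M/M/1: Lq = λ²/(μ(μ-λ))
Lq = 57.76/(12.4 × 4.80)
Lq = 0.9704 passengers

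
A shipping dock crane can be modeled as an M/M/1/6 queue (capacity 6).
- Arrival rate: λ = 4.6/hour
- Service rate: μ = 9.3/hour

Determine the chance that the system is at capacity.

ρ = λ/μ = 4.6/9.3 = 0.494624
P₀ = (1-ρ)/(1-ρ^(K+1)) = (1-0.494624)/(1-0.494624^7) = 0.5054/0.9928 = 0.5091
P_K = P₀×ρ^K = 0.50906 × 0.494624^6 = 0.50906 × 0.014644 = 0.007455
Blocking probability = 0.75%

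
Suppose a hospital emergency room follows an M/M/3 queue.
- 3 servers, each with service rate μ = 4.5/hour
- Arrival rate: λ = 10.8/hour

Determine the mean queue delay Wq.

Traffic intensity: ρ = λ/(cμ) = 10.8/(3×4.5) = 0.8000
Since ρ = 0.8000 < 1, system is stable.
Offered load a = λ/μ = cρ = 10.8/4.5 = 2.4000
P₀ = [ Σₙ₌₀^2 aⁿ/n! + a^3/(3!(1-ρ)) ]⁻¹
Σ = a^0/0! + a^1/1! + a^2/2! = 1.0000 + 2.4000 + 2.8800 = 6.2800
a^3/(3!(1-ρ)) = 13.8240/(6 × 0.2000) = 11.5200
P₀ = 1/(6.2800 + 11.5200) = 0.05618
Lq = P₀·a^3·ρ / (3!(1-ρ)²) = 0.05618 × 13.8240 × 0.8000 / (6 × 0.04000) = 2.5888
Wq = Lq/λ = 2.5888/10.8 = 0.2397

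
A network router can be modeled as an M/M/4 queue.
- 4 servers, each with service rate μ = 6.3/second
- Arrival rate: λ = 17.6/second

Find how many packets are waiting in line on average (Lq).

Traffic intensity: ρ = λ/(cμ) = 17.6/(4×6.3) = 0.6984
Since ρ = 0.6984 < 1, system is stable.
Offered load a = λ/μ = cρ = 17.6/6.3 = 2.7937
P₀ = [ Σₙ₌₀^3 aⁿ/n! + a^4/(4!(1-ρ)) ]⁻¹
Σ = a^0/0! + a^1/1! + a^2/2! + a^3/3! = 1.0000 + 2.7937 + 3.9022 + 3.6338 = 11.3297
a^4/(4!(1-ρ)) = 60.9100/(24 × 0.301587) = 8.4152
P₀ = 1/(11.3297 + 8.4152) = 0.05065
Lq = P₀·a^4·ρ / (4!(1-ρ)²) = 0.050646 × 60.9100 × 0.69841 / (24 × 0.090955) = 0.9870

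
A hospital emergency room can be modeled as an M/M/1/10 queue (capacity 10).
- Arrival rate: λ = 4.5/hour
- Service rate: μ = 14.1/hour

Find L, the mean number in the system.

ρ = λ/μ = 4.5/14.1 = 0.319149
P₀ = (1-ρ)/(1-ρ^(K+1)) = (1-0.319149)/(1-0.319149^11) = 0.6809/1.0000 = 0.6809
P_K = P₀×ρ^K = 0.68085 × 0.319149^10 = 0.68085 × 0.000010963 = 0.000007464
L = ρ[1 - (K+1)ρ^K + Kρ^(K+1)] / [(1-ρ)(1-ρ^(K+1))]
L = 0.319149 × (1 - 11×0.00001096 + 10×0.000003499) / ((1 - 0.319149) × (1 - 0.000003499)) = 0.4687 patients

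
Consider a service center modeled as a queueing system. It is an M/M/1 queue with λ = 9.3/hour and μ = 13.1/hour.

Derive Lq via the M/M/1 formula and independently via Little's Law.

Method 1 (direct): Lq = λ²/(μ(μ-λ)) = 86.49/(13.1 × 3.80) = 1.7374

Method 2 (Little's Law):
W = 1/(μ-λ) = 1/3.80 = 0.26316
Wq = W - 1/μ = 0.26316 - 0.076336 = 0.18682
Lq = λWq = 9.3 × 0.18682 = 1.7374 ✔ (matches Method 1)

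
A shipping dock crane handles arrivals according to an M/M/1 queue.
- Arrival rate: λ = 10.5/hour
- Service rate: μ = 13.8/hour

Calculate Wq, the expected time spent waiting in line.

First, compute utilization: ρ = λ/μ = 10.5/13.8 = 0.7609
For M/M/1: Wq = λ/(μ(μ-λ))
Wq = 10.5/(13.8 × (13.8-10.5))
Wq = 10.5/(13.8 × 3.30)
Wq = 0.2306 hours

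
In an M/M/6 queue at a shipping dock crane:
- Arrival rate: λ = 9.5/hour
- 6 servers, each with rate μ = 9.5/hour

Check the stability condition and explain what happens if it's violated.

Stability requires ρ = λ/(cμ) < 1
ρ = 9.5/(6 × 9.5) = 9.5/57.00 = 0.1667
Since 0.1667 < 1, the system is STABLE.
The servers are busy 16.67% of the time.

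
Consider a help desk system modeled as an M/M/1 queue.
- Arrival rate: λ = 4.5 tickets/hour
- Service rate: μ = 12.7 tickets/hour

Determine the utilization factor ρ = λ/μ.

Server utilization: ρ = λ/μ
ρ = 4.5/12.7 = 0.3543
The server is busy 35.43% of the time.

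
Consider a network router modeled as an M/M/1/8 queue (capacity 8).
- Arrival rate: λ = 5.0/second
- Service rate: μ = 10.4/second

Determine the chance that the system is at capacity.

ρ = λ/μ = 5.0/10.4 = 0.48077
P₀ = (1-ρ)/(1-ρ^(K+1)) = (1-0.48077)/(1-0.48077^9) = 0.5192/0.9986 = 0.5199
P_K = P₀×ρ^K = 0.5199 × 0.48077^8 = 0.5199 × 0.002854 = 0.001484
Blocking probability = 0.15%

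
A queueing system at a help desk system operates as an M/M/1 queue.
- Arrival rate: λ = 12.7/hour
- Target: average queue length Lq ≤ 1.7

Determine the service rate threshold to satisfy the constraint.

For M/M/1: Lq = λ²/(μ(μ-λ))
Need Lq ≤ 1.7, i.e. μ(μ-λ) ≥ λ²/1.7
μ² - 12.7μ - 161.29/1.7 ≥ 0  →  μ² - 12.7μ - 94.87647 ≥ 0
Quadratic formula (positive root): μ = [λ + √(λ² + 4×94.87647)]/2
Discriminant: 161.29 + 4×94.87647 = 540.7959, √540.7959 = 23.2550
μ ≥ (12.7 + 23.2550)/2 = 17.9775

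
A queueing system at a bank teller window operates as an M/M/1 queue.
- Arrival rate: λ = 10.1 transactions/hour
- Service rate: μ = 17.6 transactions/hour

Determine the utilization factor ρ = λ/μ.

Server utilization: ρ = λ/μ
ρ = 10.1/17.6 = 0.5739
The server is busy 57.39% of the time.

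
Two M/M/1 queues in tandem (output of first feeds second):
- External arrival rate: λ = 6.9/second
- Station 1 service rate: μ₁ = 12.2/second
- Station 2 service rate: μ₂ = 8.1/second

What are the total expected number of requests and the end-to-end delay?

By Jackson's theorem, each station behaves as independent M/M/1.
Station 1: ρ₁ = 6.9/12.2 = 0.5656, L₁ = ρ₁/(1-ρ₁) = λ/(μ₁-λ) = 6.9/5.30 = 1.3019
Station 2: ρ₂ = 6.9/8.1 = 0.8519, L₂ = ρ₂/(1-ρ₂) = λ/(μ₂-λ) = 6.9/1.20 = 5.7500
Total: L = L₁ + L₂ = 1.3019 + 5.7500 = 7.0519
W = L/λ = 7.0519/6.9 = 1.0220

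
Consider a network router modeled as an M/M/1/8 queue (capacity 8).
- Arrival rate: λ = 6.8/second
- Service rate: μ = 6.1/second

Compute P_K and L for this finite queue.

ρ = λ/μ = 6.8/6.1 = 1.11475
P₀ = (1-ρ)/(1-ρ^(K+1)) = (1-1.11475)/(1-1.11475^9) = -0.11475/-1.6583 = 0.06920
P_K = P₀×ρ^K = 0.06920 × 1.11475^8 = 0.06920 × 2.3846 = 0.1650
Blocking probability P_8 = 0.1650 (16.50%)
L = ρ[1 - (K+1)ρ^K + Kρ^(K+1)] / [(1-ρ)(1-ρ^(K+1))]
L = 1.11475 × (1 - 9×2.384624 + 8×2.658259) / ((1 - 1.11475) × (1 - 2.658259)) = 4.7128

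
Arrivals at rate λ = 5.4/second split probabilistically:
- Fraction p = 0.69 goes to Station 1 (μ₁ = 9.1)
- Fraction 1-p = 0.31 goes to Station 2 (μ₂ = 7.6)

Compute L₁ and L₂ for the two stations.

Effective rates: λ₁ = 5.4×0.69 = 3.726, λ₂ = 5.4×0.31 = 1.674
Station 1: ρ₁ = 3.726/9.1 = 0.40945, L₁ = ρ₁/(1-ρ₁) = 0.40945/(1-0.40945) = 0.6933
Station 2: ρ₂ = 1.674/7.6 = 0.2203, L₂ = ρ₂/(1-ρ₂) = 0.2203/(1-0.2203) = 0.2825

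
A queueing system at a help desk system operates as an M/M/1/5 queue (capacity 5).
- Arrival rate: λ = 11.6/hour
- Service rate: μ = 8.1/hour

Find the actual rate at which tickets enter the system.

ρ = λ/μ = 11.6/8.1 = 1.4321
P₀ = (1-ρ)/(1-ρ^(K+1)) = (1-1.4321)/(1-1.4321^6) = -0.4321/-7.6266 = 0.05666
P_K = P₀×ρ^K = 0.05666 × 1.4321^5 = 0.05666 × 6.0237 = 0.3413
λ_eff = λ(1-P_K) = 11.6 × (1 - 0.341286) = 11.6 × 0.658714 = 7.6411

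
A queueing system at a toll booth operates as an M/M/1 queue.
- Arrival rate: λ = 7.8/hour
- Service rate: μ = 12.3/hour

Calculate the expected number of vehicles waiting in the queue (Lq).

ρ = λ/μ = 7.8/12.3 = 0.6341
For M/M/1: Lq = λ²/(μ(μ-λ))
Lq = 60.84/(12.3 × 4.50)
Lq = 1.0992 vehicles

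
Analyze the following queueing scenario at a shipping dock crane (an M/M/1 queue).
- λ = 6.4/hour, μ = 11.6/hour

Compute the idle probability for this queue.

ρ = λ/μ = 6.4/11.6 = 0.5517
P(0) = 1 - ρ = 1 - 0.5517 = 0.4483
The server is idle 44.83% of the time.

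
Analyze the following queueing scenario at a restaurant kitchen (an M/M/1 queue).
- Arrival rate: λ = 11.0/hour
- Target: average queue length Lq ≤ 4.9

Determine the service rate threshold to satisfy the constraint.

For M/M/1: Lq = λ²/(μ(μ-λ))
Need Lq ≤ 4.9, i.e. μ(μ-λ) ≥ λ²/4.9
μ² - 11.0μ - 121.00/4.9 ≥ 0  →  μ² - 11.0μ - 24.69388 ≥ 0
Quadratic formula (positive root): μ = [λ + √(λ² + 4×24.69388)]/2
Discriminant: 121.00 + 4×24.69388 = 219.7755, √219.7755 = 14.8248
μ ≥ (11.0 + 14.8248)/2 = 12.9124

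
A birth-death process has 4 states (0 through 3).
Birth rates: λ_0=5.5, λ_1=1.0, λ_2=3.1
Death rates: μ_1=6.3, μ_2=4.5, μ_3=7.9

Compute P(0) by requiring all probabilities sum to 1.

Ratios P(n)/P(0) = (λ₀···λₙ₋₁)/(μ₁···μₙ):
P(1)/P(0) = (5.5)/(6.3) = 0.8730
P(2)/P(0) = (5.5×1.0)/(6.3×4.5) = 0.1940
P(3)/P(0) = (5.5×1.0×3.1)/(6.3×4.5×7.9) = 0.07613

Normalization: ∑ P(n) = 1
P(0) × (1.0000 + 0.8730 + 0.1940 + 0.07613) = 1
P(0) × 2.1431 = 1
P(0) = 1/2.1431 = 0.4666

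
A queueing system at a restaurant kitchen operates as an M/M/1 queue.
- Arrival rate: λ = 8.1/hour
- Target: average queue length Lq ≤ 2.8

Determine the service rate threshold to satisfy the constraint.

For M/M/1: Lq = λ²/(μ(μ-λ))
Need Lq ≤ 2.8, i.e. μ(μ-λ) ≥ λ²/2.8
μ² - 8.1μ - 65.61/2.8 ≥ 0  →  μ² - 8.1μ - 23.43214 ≥ 0
Quadratic formula (positive root): μ = [λ + √(λ² + 4×23.43214)]/2
Discriminant: 65.61 + 4×23.43214 = 159.3386, √159.3386 = 12.62294
μ ≥ (8.1 + 12.62294)/2 = 10.3615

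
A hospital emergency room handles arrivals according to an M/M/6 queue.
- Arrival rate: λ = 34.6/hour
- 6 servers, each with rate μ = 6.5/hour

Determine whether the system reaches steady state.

Stability requires ρ = λ/(cμ) < 1
ρ = 34.6/(6 × 6.5) = 34.6/39.00 = 0.8872
Since 0.8872 < 1, the system is STABLE.
The servers are busy 88.72% of the time.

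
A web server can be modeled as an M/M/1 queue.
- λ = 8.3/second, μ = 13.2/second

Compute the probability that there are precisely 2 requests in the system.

ρ = λ/μ = 8.3/13.2 = 0.6288
P(n) = (1-ρ)ρⁿ
P(2) = (1-0.6288) × 0.6288^2
P(2) = 0.3712 × 0.3954
P(2) = 0.1468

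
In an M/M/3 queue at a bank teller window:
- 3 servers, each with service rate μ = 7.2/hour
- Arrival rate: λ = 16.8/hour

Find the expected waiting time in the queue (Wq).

Traffic intensity: ρ = λ/(cμ) = 16.8/(3×7.2) = 0.7778
Since ρ = 0.7778 < 1, system is stable.
Offered load a = λ/μ = cρ = 16.8/7.2 = 2.3333
P₀ = [ Σₙ₌₀^2 aⁿ/n! + a^3/(3!(1-ρ)) ]⁻¹
Σ = a^0/0! + a^1/1! + a^2/2! = 1.00000 + 2.33333 + 2.72222 = 6.0556
a^3/(3!(1-ρ)) = 12.7037/(6 × 0.222222) = 9.5278
P₀ = 1/(6.0556 + 9.5278) = 0.06417
Lq = P₀·a^3·ρ / (3!(1-ρ)²) = 0.064171 × 12.7037 × 0.77778 / (6 × 0.049383) = 2.1399
Wq = Lq/λ = 2.1399/16.8 = 0.1274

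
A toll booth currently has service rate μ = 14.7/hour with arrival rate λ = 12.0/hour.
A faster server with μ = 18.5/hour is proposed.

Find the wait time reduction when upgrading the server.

System 1: ρ₁ = 12.0/14.7 = 0.8163, W₁ = 1/(14.7-12.0) = 0.37037
System 2: ρ₂ = 12.0/18.5 = 0.6486, W₂ = 1/(18.5-12.0) = 0.15385
Improvement: (W₁-W₂)/W₁ = (0.37037-0.15385)/0.37037 = 58.46%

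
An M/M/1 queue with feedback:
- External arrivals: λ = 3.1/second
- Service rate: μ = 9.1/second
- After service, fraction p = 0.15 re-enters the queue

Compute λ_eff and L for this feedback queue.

Effective arrival rate: λ_eff = λ/(1-p) = 3.1/(1-0.15) = 3.1/0.85 = 3.6471
ρ = λ_eff/μ = 3.6471/9.1 = 0.40078
L = ρ/(1-ρ) = 0.40078/(1-0.40078) = 0.6688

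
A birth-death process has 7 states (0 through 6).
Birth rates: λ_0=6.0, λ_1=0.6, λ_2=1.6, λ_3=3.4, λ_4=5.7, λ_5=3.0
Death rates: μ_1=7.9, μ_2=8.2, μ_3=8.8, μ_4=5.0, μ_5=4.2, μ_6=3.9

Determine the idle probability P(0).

Ratios P(n)/P(0) = (λ₀···λₙ₋₁)/(μ₁···μₙ):
P(1)/P(0) = (6.0)/(7.9) = 0.7595
P(2)/P(0) = (6.0×0.6)/(7.9×8.2) = 0.05557
P(3)/P(0) = (6.0×0.6×1.6)/(7.9×8.2×8.8) = 0.01010
P(4)/P(0) = (6.0×0.6×1.6×3.4)/(7.9×8.2×8.8×5.0) = 0.006871
P(5)/P(0) = (6.0×0.6×1.6×3.4×5.7)/(7.9×8.2×8.8×5.0×4.2) = 0.009325
P(6)/P(0) = (6.0×0.6×1.6×3.4×5.7×3.0)/(7.9×8.2×8.8×5.0×4.2×3.9) = 0.007173

Normalization: ∑ P(n) = 1
P(0) × (1.0000 + 0.7595 + 0.05557 + 0.01010 + 0.006871 + 0.009325 + 0.007173) = 1
P(0) × 1.8485 = 1
P(0) = 1/1.8485 = 0.5410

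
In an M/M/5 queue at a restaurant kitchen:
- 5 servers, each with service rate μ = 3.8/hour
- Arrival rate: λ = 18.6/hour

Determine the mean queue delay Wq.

Traffic intensity: ρ = λ/(cμ) = 18.6/(5×3.8) = 0.9789
Since ρ = 0.9789 < 1, system is stable.
Offered load a = λ/μ = cρ = 18.6/3.8 = 4.8947
P₀ = [ Σₙ₌₀^4 aⁿ/n! + a^5/(5!(1-ρ)) ]⁻¹
Σ = a^0/0! + a^1/1! + a^2/2! + a^3/3! + a^4/4! = 1.0000 + 4.8947 + 11.9792 + 19.5451 + 23.9170 = 61.3360
a^5/(5!(1-ρ)) = 2809.6145/(120 × 0.021052632) = 1112.1391
P₀ = 1/(61.3360 + 1112.1391) = 0.0008522
Lq = P₀·a^5·ρ / (5!(1-ρ)²) = 0.000852170 × 2809.6145 × 0.978947 / (120 × 0.000443213) = 44.0695
Wq = Lq/λ = 44.0695/18.6 = 2.3693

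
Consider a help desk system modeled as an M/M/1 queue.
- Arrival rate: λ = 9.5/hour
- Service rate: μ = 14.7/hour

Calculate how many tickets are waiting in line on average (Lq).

ρ = λ/μ = 9.5/14.7 = 0.6463
For M/M/1: Lq = λ²/(μ(μ-λ))
Lq = 90.25/(14.7 × 5.20)
Lq = 1.1807 tickets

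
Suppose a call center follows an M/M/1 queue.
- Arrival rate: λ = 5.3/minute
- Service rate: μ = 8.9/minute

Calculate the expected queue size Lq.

ρ = λ/μ = 5.3/8.9 = 0.5955
For M/M/1: Lq = λ²/(μ(μ-λ))
Lq = 28.09/(8.9 × 3.60)
Lq = 0.8767 calls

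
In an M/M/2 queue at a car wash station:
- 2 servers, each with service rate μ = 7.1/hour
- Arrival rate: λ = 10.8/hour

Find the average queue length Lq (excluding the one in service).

Traffic intensity: ρ = λ/(cμ) = 10.8/(2×7.1) = 0.7606
Since ρ = 0.7606 < 1, system is stable.
Offered load a = λ/μ = cρ = 10.8/7.1 = 1.5211
P₀ = [ Σₙ₌₀^1 aⁿ/n! + a^2/(2!(1-ρ)) ]⁻¹
Σ = a^0/0! + a^1/1! = 1.0000 + 1.5211 = 2.5211
a^2/(2!(1-ρ)) = 2.31383/(2 × 0.239437) = 4.8318
P₀ = 1/(2.5211 + 4.8318) = 0.1360
Lq = P₀·a^2·ρ / (2!(1-ρ)²) = 0.13600 × 2.3138 × 0.76056 / (2 × 0.057330) = 2.0873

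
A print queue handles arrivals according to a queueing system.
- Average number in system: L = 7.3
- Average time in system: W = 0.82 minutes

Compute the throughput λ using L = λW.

Little's Law: L = λW, so λ = L/W
λ = 7.3/0.82 = 8.9024 jobs/minute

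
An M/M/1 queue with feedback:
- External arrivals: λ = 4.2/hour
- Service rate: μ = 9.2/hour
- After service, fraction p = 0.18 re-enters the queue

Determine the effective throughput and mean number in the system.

Effective arrival rate: λ_eff = λ/(1-p) = 4.2/(1-0.18) = 4.2/0.82 = 5.12195
ρ = λ_eff/μ = 5.12195/9.2 = 0.55673
L = ρ/(1-ρ) = 0.55673/(1-0.55673) = 1.2560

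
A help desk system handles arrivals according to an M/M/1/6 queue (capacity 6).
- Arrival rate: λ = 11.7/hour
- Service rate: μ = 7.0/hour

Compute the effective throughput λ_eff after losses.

ρ = λ/μ = 11.7/7.0 = 1.67143
P₀ = (1-ρ)/(1-ρ^(K+1)) = (1-1.67143)/(1-1.67143^7) = -0.6714/-35.4433 = 0.01894
P_K = P₀×ρ^K = 0.01894 × 1.67143^6 = 0.01894 × 21.8036 = 0.4130
λ_eff = λ(1-P_K) = 11.7 × (1 - 0.41304) = 11.7 × 0.58696 = 6.8674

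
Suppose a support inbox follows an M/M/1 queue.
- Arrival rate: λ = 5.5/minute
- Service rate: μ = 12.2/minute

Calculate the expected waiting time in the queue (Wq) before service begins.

First, compute utilization: ρ = λ/μ = 5.5/12.2 = 0.4508
For M/M/1: Wq = λ/(μ(μ-λ))
Wq = 5.5/(12.2 × (12.2-5.5))
Wq = 5.5/(12.2 × 6.70)
Wq = 0.06729 minutes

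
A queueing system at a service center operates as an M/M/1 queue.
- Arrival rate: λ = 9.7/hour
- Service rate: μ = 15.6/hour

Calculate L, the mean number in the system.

ρ = λ/μ = 9.7/15.6 = 0.6218
For M/M/1: L = λ/(μ-λ)
L = 9.7/(15.6-9.7) = 9.7/5.90
L = 1.6441 customers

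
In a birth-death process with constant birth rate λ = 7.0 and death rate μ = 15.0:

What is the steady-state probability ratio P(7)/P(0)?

For constant rates: P(n)/P(0) = (λ/μ)^n
P(7)/P(0) = (7.0/15.0)^7 = 0.46667^7 = 0.004820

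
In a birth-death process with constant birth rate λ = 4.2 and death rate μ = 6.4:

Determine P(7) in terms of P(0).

For constant rates: P(n)/P(0) = (λ/μ)^n
P(7)/P(0) = (4.2/6.4)^7 = 0.65625^7 = 0.05242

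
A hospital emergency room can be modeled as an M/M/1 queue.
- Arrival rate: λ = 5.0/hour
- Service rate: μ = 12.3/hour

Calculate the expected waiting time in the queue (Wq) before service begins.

First, compute utilization: ρ = λ/μ = 5.0/12.3 = 0.4065
For M/M/1: Wq = λ/(μ(μ-λ))
Wq = 5.0/(12.3 × (12.3-5.0))
Wq = 5.0/(12.3 × 7.30)
Wq = 0.05569 hours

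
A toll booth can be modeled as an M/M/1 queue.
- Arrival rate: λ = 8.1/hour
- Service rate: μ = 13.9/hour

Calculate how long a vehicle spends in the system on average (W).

First, compute utilization: ρ = λ/μ = 8.1/13.9 = 0.5827
For M/M/1: W = 1/(μ-λ)
W = 1/(13.9-8.1) = 1/5.80
W = 0.1724 hours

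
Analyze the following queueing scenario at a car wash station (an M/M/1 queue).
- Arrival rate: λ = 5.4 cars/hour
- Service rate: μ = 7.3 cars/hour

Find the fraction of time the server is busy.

Server utilization: ρ = λ/μ
ρ = 5.4/7.3 = 0.7397
The server is busy 73.97% of the time.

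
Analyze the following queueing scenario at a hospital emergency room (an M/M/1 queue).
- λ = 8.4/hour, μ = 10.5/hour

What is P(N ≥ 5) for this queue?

ρ = λ/μ = 8.4/10.5 = 0.8000
P(N ≥ n) = ρⁿ
P(N ≥ 5) = 0.8000^5
P(N ≥ 5) = 0.3277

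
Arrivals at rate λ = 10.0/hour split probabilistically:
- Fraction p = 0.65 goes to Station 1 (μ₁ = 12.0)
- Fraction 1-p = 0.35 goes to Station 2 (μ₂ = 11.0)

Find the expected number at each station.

Effective rates: λ₁ = 10.0×0.65 = 6.5, λ₂ = 10.0×0.35 = 3.5
Station 1: ρ₁ = 6.5/12.0 = 0.54167, L₁ = ρ₁/(1-ρ₁) = 0.54167/(1-0.54167) = 1.1818
Station 2: ρ₂ = 3.5/11.0 = 0.3182, L₂ = ρ₂/(1-ρ₂) = 0.3182/(1-0.3182) = 0.4667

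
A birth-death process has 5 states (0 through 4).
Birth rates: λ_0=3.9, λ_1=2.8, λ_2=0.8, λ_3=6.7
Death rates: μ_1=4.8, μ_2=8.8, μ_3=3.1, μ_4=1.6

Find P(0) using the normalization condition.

Ratios P(n)/P(0) = (λ₀···λₙ₋₁)/(μ₁···μₙ):
P(1)/P(0) = (3.9)/(4.8) = 0.8125
P(2)/P(0) = (3.9×2.8)/(4.8×8.8) = 0.2585
P(3)/P(0) = (3.9×2.8×0.8)/(4.8×8.8×3.1) = 0.06672
P(4)/P(0) = (3.9×2.8×0.8×6.7)/(4.8×8.8×3.1×1.6) = 0.2794

Normalization: ∑ P(n) = 1
P(0) × (1.0000 + 0.8125 + 0.2585 + 0.06672 + 0.2794) = 1
P(0) × 2.4171 = 1
P(0) = 1/2.4171 = 0.4137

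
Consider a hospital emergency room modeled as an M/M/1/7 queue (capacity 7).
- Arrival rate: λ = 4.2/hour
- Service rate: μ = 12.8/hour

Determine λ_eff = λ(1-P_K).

ρ = λ/μ = 4.2/12.8 = 0.32812
P₀ = (1-ρ)/(1-ρ^(K+1)) = (1-0.32812)/(1-0.32812^8) = 0.6719/0.9999 = 0.6720
P_K = P₀×ρ^K = 0.6720 × 0.32812^7 = 0.6720 × 0.0004095 = 0.0002752
λ_eff = λ(1-P_K) = 4.2 × (1 - 0.0002752) = 4.2 × 0.99972 = 4.1988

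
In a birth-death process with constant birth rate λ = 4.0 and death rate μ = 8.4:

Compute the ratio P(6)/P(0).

For constant rates: P(n)/P(0) = (λ/μ)^n
P(6)/P(0) = (4.0/8.4)^6 = 0.4762^6 = 0.01166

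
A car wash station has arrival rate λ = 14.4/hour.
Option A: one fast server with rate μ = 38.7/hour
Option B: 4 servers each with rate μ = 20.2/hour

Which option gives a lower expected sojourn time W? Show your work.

Option A: single server μ = 38.7 (M/M/1)
  ρ_A = 14.4/38.7 = 0.3721
  W_A = 1/(μ-λ) = 1/(38.7-14.4) = 1/24.30 = 0.04115

Option B: 4 servers μ = 20.2 (M/M/4)
  ρ_B = λ/(cμ) = 14.4/(4×20.2) = 0.1782
  Offered load a = λ/μ = cρ = 14.4/20.2 = 0.7129
  P₀ = [ Σₙ₌₀^3 aⁿ/n! + a^4/(4!(1-ρ)) ]⁻¹
  Σ = a^0/0! + a^1/1! + a^2/2! + a^3/3! = 1.0000 + 0.71287 + 0.25409 + 0.060378 = 2.0273
  a^4/(4!(1-ρ)) = 0.25825/(24 × 0.82178) = 0.01309
  P₀ = 1/(2.0273 + 0.01309) = 0.4901
  Lq = P₀·a^4·ρ / (4!(1-ρ)²) = 0.4901 × 0.2583 × 0.1782 / (24 × 0.6753) = 0.001392
  Wq_B = Lq/λ = 0.0013917/14.4 = 0.00009665
  W_B = Wq_B + 1/μ = 0.00009665 + 0.04950 = 0.04960

Since W_A = 0.04115 < W_B = 0.04960, Option A (single fast server) has the shorter time in system.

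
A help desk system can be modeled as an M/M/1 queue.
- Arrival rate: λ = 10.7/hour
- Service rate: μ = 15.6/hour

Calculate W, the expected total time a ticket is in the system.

First, compute utilization: ρ = λ/μ = 10.7/15.6 = 0.6859
For M/M/1: W = 1/(μ-λ)
W = 1/(15.6-10.7) = 1/4.90
W = 0.2041 hours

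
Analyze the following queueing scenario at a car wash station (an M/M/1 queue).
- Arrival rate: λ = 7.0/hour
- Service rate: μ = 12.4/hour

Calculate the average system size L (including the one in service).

ρ = λ/μ = 7.0/12.4 = 0.5645
For M/M/1: L = λ/(μ-λ)
L = 7.0/(12.4-7.0) = 7.0/5.40
L = 1.2963 cars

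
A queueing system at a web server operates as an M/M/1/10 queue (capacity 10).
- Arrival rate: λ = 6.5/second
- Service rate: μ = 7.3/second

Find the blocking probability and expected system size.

ρ = λ/μ = 6.5/7.3 = 0.89041
P₀ = (1-ρ)/(1-ρ^(K+1)) = (1-0.89041)/(1-0.89041^11) = 0.1096/0.7211 = 0.1520
P_K = P₀×ρ^K = 0.15198 × 0.89041^10 = 0.15198 × 0.31326 = 0.04761
Blocking probability P_10 = 0.04761 (4.76%)
L = ρ[1 - (K+1)ρ^K + Kρ^(K+1)] / [(1-ρ)(1-ρ^(K+1))]
L = 0.89041 × (1 - 11×0.313257 + 10×0.278927) / ((1 - 0.89041) × (1 - 0.278927)) = 3.8699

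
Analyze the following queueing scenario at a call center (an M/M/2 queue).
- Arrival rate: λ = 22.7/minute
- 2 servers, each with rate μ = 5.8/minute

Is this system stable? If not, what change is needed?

Stability requires ρ = λ/(cμ) < 1
ρ = 22.7/(2 × 5.8) = 22.7/11.60 = 1.9569
Since 1.9569 ≥ 1, the system is UNSTABLE.
Need c > λ/μ = 22.7/5.8 = 3.91.
Minimum servers needed: c = 4.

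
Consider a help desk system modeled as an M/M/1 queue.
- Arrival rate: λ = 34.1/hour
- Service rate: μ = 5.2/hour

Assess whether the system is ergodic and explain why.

Stability requires ρ = λ/(cμ) < 1
ρ = 34.1/(1 × 5.2) = 34.1/5.20 = 6.5577
Since 6.5577 ≥ 1, the system is UNSTABLE.
Queue grows without bound. Need μ > λ = 34.1.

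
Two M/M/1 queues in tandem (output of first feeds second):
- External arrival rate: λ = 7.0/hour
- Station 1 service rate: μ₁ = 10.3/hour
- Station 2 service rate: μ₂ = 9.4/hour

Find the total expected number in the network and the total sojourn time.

By Jackson's theorem, each station behaves as independent M/M/1.
Station 1: ρ₁ = 7.0/10.3 = 0.6796, L₁ = ρ₁/(1-ρ₁) = λ/(μ₁-λ) = 7.0/3.30 = 2.1212
Station 2: ρ₂ = 7.0/9.4 = 0.7447, L₂ = ρ₂/(1-ρ₂) = λ/(μ₂-λ) = 7.0/2.40 = 2.9167
Total: L = L₁ + L₂ = 2.1212 + 2.9167 = 5.0379
W = L/λ = 5.0379/7.0 = 0.7197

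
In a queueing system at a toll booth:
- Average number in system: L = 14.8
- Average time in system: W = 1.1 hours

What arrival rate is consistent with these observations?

Little's Law: L = λW, so λ = L/W
λ = 14.8/1.1 = 13.4545 vehicles/hour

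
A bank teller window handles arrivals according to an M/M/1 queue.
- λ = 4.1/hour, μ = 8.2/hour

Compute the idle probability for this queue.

ρ = λ/μ = 4.1/8.2 = 0.5000
P(0) = 1 - ρ = 1 - 0.5000 = 0.5000
The server is idle 50.00% of the time.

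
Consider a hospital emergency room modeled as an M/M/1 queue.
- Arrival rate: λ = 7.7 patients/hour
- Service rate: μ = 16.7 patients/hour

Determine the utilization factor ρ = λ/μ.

Server utilization: ρ = λ/μ
ρ = 7.7/16.7 = 0.4611
The server is busy 46.11% of the time.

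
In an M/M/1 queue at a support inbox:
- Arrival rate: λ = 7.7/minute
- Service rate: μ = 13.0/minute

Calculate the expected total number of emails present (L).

ρ = λ/μ = 7.7/13.0 = 0.5923
For M/M/1: L = λ/(μ-λ)
L = 7.7/(13.0-7.7) = 7.7/5.30
L = 1.4528 emails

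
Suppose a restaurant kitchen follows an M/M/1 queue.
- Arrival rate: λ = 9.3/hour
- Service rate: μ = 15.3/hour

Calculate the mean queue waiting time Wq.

First, compute utilization: ρ = λ/μ = 9.3/15.3 = 0.6078
For M/M/1: Wq = λ/(μ(μ-λ))
Wq = 9.3/(15.3 × (15.3-9.3))
Wq = 9.3/(15.3 × 6.00)
Wq = 0.1013 hours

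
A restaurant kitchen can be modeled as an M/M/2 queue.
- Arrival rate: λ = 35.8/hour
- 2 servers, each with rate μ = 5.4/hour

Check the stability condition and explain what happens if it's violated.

Stability requires ρ = λ/(cμ) < 1
ρ = 35.8/(2 × 5.4) = 35.8/10.80 = 3.3148
Since 3.3148 ≥ 1, the system is UNSTABLE.
Need c > λ/μ = 35.8/5.4 = 6.63.
Minimum servers needed: c = 7.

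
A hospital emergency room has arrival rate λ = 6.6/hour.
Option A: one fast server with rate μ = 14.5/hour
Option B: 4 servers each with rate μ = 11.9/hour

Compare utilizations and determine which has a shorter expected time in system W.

Option A: single server μ = 14.5 (M/M/1)
  ρ_A = 6.6/14.5 = 0.4552
  W_A = 1/(μ-λ) = 1/(14.5-6.6) = 1/7.90 = 0.1266

Option B: 4 servers μ = 11.9 (M/M/4)
  ρ_B = λ/(cμ) = 6.6/(4×11.9) = 0.1387
  Offered load a = λ/μ = cρ = 6.6/11.9 = 0.5546
  P₀ = [ Σₙ₌₀^3 aⁿ/n! + a^4/(4!(1-ρ)) ]⁻¹
  Σ = a^0/0! + a^1/1! + a^2/2! + a^3/3! = 1.0000 + 0.55462 + 0.15380 + 0.028434 = 1.7369
  a^4/(4!(1-ρ)) = 0.09462/(24 × 0.8613) = 0.004577
  P₀ = 1/(1.7369 + 0.004577) = 0.5742
  Lq = P₀·a^4·ρ / (4!(1-ρ)²) = 0.57424 × 0.094621 × 0.13866 / (24 × 0.74191) = 0.0004231
  Wq_B = Lq/λ = 0.000423109/6.6 = 0.000064107
  W_B = Wq_B + 1/μ = 0.000064107 + 0.084034 = 0.08410

Since W_B = 0.08410 < W_A = 0.1266, Option B (multiple servers) has the shorter time in system.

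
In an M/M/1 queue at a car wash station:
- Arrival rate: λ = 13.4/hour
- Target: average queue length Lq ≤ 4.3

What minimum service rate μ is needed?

For M/M/1: Lq = λ²/(μ(μ-λ))
Need Lq ≤ 4.3, i.e. μ(μ-λ) ≥ λ²/4.3
μ² - 13.4μ - 179.56/4.3 ≥ 0  →  μ² - 13.4μ - 41.75814 ≥ 0
Quadratic formula (positive root): μ = [λ + √(λ² + 4×41.75814)]/2
Discriminant: 179.56 + 4×41.75814 = 346.5926, √346.5926 = 18.6170
μ ≥ (13.4 + 18.6170)/2 = 16.0085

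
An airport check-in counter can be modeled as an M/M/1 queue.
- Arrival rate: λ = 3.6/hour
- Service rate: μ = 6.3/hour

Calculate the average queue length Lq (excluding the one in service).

ρ = λ/μ = 3.6/6.3 = 0.5714
For M/M/1: Lq = λ²/(μ(μ-λ))
Lq = 12.96/(6.3 × 2.70)
Lq = 0.7619 passengers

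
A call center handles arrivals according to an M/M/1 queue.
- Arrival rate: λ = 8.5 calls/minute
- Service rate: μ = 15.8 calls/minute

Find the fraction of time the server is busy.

Server utilization: ρ = λ/μ
ρ = 8.5/15.8 = 0.5380
The server is busy 53.80% of the time.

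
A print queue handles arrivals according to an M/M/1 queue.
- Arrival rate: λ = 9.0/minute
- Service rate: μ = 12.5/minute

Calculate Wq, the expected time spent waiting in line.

First, compute utilization: ρ = λ/μ = 9.0/12.5 = 0.7200
For M/M/1: Wq = λ/(μ(μ-λ))
Wq = 9.0/(12.5 × (12.5-9.0))
Wq = 9.0/(12.5 × 3.50)
Wq = 0.2057 minutes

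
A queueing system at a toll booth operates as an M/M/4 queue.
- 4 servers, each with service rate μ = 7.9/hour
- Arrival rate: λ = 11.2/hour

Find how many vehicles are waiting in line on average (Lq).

Traffic intensity: ρ = λ/(cμ) = 11.2/(4×7.9) = 0.3544
Since ρ = 0.3544 < 1, system is stable.
Offered load a = λ/μ = cρ = 11.2/7.9 = 1.4177
P₀ = [ Σₙ₌₀^3 aⁿ/n! + a^4/(4!(1-ρ)) ]⁻¹
Σ = a^0/0! + a^1/1! + a^2/2! + a^3/3! = 1.0000 + 1.4177 + 1.0050 + 0.4749 = 3.8976
a^4/(4!(1-ρ)) = 4.0398/(24 × 0.6456) = 0.2607
P₀ = 1/(3.8976 + 0.2607) = 0.2405
Lq = P₀·a^4·ρ / (4!(1-ρ)²) = 0.240480 × 4.03984 × 0.354430 / (24 × 0.416760) = 0.03443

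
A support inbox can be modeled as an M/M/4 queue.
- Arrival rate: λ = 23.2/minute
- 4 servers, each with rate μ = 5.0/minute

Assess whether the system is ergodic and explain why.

Stability requires ρ = λ/(cμ) < 1
ρ = 23.2/(4 × 5.0) = 23.2/20.00 = 1.1600
Since 1.1600 ≥ 1, the system is UNSTABLE.
Need c > λ/μ = 23.2/5.0 = 4.64.
Minimum servers needed: c = 5.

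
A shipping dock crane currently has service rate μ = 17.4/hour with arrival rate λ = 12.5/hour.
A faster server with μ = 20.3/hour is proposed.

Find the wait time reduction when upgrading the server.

System 1: ρ₁ = 12.5/17.4 = 0.7184, W₁ = 1/(17.4-12.5) = 0.20408
System 2: ρ₂ = 12.5/20.3 = 0.6158, W₂ = 1/(20.3-12.5) = 0.12821
Improvement: (W₁-W₂)/W₁ = (0.20408-0.12821)/0.20408 = 37.18%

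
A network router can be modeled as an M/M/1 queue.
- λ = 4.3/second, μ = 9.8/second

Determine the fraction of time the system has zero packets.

ρ = λ/μ = 4.3/9.8 = 0.4388
P(0) = 1 - ρ = 1 - 0.4388 = 0.5612
The server is idle 56.12% of the time.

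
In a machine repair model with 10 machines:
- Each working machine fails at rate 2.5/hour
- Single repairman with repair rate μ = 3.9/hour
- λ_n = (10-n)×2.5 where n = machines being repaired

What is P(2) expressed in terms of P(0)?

P(2)/P(0) = ∏_{i=0}^{2-1} λ_i/μ_{i+1}
= (10-0)×2.5/3.9 × (10-1)×2.5/3.9
= 36.9822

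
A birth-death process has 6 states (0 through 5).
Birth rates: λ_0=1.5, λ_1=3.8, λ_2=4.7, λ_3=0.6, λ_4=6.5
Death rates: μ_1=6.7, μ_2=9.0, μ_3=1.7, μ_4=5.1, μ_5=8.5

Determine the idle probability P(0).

Ratios P(n)/P(0) = (λ₀···λₙ₋₁)/(μ₁···μₙ):
P(1)/P(0) = (1.5)/(6.7) = 0.2239
P(2)/P(0) = (1.5×3.8)/(6.7×9.0) = 0.09453
P(3)/P(0) = (1.5×3.8×4.7)/(6.7×9.0×1.7) = 0.2613
P(4)/P(0) = (1.5×3.8×4.7×0.6)/(6.7×9.0×1.7×5.1) = 0.03075
P(5)/P(0) = (1.5×3.8×4.7×0.6×6.5)/(6.7×9.0×1.7×5.1×8.5) = 0.02351

Normalization: ∑ P(n) = 1
P(0) × (1.0000 + 0.2239 + 0.09453 + 0.2613 + 0.03075 + 0.02351) = 1
P(0) × 1.6340 = 1
P(0) = 1/1.6340 = 0.6120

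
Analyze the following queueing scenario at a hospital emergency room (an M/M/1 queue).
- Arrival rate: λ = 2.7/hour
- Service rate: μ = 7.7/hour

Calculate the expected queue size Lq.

ρ = λ/μ = 2.7/7.7 = 0.3506
For M/M/1: Lq = λ²/(μ(μ-λ))
Lq = 7.29/(7.7 × 5.00)
Lq = 0.1894 patients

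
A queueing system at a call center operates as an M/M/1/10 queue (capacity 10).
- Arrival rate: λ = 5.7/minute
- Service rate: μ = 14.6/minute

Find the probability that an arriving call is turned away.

ρ = λ/μ = 5.7/14.6 = 0.39041
P₀ = (1-ρ)/(1-ρ^(K+1)) = (1-0.39041)/(1-0.39041^11) = 0.6096/1.0000 = 0.6096
P_K = P₀×ρ^K = 0.6096 × 0.39041^10 = 0.6096 × 0.00008226 = 0.00005015
Blocking probability = 0.005015%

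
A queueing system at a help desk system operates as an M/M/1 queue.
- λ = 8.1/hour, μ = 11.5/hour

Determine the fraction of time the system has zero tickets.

ρ = λ/μ = 8.1/11.5 = 0.7043
P(0) = 1 - ρ = 1 - 0.7043 = 0.2957
The server is idle 29.57% of the time.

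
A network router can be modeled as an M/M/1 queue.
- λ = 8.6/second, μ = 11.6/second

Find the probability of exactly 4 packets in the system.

ρ = λ/μ = 8.6/11.6 = 0.7414
P(n) = (1-ρ)ρⁿ
P(4) = (1-0.7414) × 0.7414^4
P(4) = 0.25860 × 0.30214
P(4) = 0.07813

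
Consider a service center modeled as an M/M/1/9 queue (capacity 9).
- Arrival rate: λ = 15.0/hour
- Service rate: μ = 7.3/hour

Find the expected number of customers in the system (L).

ρ = λ/μ = 15.0/7.3 = 2.0548
P₀ = (1-ρ)/(1-ρ^(K+1)) = (1-2.0548)/(1-2.0548^10) = -1.0548/-1340.8240 = 0.0007867
P_K = P₀×ρ^K = 0.0007867 × 2.0548^9 = 0.0007867 × 653.0193 = 0.5137
L = ρ[1 - (K+1)ρ^K + Kρ^(K+1)] / [(1-ρ)(1-ρ^(K+1))]
L = 2.0548 × (1 - 10×653.0193 + 9×1341.8240) / ((1 - 2.0548) × (1 - 1341.8240)) = 8.0594 customers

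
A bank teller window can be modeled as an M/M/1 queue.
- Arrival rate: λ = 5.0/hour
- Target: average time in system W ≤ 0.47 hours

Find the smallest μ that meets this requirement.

For M/M/1: W = 1/(μ-λ)
Need W ≤ 0.47, so 1/(μ-λ) ≤ 0.47
μ - λ ≥ 1/0.47 = 2.1277
μ ≥ 5.0 + 2.1277 = 7.1277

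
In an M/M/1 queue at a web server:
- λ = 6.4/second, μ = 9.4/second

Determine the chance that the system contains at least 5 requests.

ρ = λ/μ = 6.4/9.4 = 0.68085
P(N ≥ n) = ρⁿ
P(N ≥ 5) = 0.68085^5
P(N ≥ 5) = 0.1463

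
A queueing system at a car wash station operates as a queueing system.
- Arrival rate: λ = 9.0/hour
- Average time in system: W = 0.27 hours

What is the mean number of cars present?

Little's Law: L = λW
L = 9.0 × 0.27 = 2.4300 cars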